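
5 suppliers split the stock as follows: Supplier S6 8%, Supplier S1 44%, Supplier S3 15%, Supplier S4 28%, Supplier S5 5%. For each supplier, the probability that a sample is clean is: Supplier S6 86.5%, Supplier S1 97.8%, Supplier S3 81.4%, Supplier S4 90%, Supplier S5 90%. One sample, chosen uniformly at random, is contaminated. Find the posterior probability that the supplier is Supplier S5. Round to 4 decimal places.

Taking complements, P(contaminated | each) = Supplier S6 0.135, Supplier S1 0.022, Supplier S3 0.186, Supplier S4 0.1, Supplier S5 0.1.
Compute prior × likelihood for every hypothesis:
  Supplier S6: 0.08 × 0.135 = 0.0108
  Supplier S1: 0.44 × 0.022 = 0.00968
  Supplier S3: 0.15 × 0.186 = 0.0279
  Supplier S4: 0.28 × 0.1 = 0.028
  Supplier S5: 0.05 × 0.1 = 0.005
Sum = 0.08138.
P(Supplier S5 | evidence) = 0.005 / 0.08138 ≈ 0.0614.

0.0614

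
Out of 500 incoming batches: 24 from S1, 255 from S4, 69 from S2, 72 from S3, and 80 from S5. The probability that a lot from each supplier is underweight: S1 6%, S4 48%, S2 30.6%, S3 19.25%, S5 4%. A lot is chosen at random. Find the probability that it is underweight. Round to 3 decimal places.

0.324

By Bayes' rule, posterior ∝ prior × likelihood:
  S1: 0.048 × 0.06 = 0.00288
  S4: 0.51 × 0.48 = 0.2448
  S2: 0.138 × 0.306 = 0.042228
  S3: 0.144 × 0.1925 = 0.02772
  S5: 0.16 × 0.04 = 0.0064
P(underweight) = 0.00288 + 0.2448 + 0.042228 + 0.02772 + 0.0064 = 0.324028 → 0.324.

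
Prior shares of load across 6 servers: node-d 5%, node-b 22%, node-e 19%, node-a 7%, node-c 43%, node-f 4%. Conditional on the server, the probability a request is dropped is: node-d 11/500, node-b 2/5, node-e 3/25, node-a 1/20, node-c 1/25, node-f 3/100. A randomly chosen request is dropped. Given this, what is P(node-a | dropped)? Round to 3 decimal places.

Compute prior × likelihood for every hypothesis:
  node-d: 0.05 × 0.022 = 0.0011
  node-b: 0.22 × 0.4 = 0.088
  node-e: 0.19 × 0.12 = 0.0228
  node-a: 0.07 × 0.05 = 0.0035
  node-c: 0.43 × 0.04 = 0.0172
  node-f: 0.04 × 0.03 = 0.0012
Total = 0.1338.
P(node-a | evidence) = 0.0035 / 0.1338 ≈ 0.026.

0.026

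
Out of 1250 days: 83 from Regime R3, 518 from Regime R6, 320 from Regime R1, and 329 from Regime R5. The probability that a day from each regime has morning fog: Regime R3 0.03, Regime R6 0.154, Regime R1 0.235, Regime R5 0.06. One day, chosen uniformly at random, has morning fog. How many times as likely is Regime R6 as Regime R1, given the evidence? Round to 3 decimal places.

By Bayes' rule, posterior ∝ prior × likelihood:
  Regime R3: 0.0664 × 0.03 = 0.001992
  Regime R6: 0.4144 × 0.154 = 0.0638176
  Regime R1: 0.256 × 0.235 = 0.06016
  Regime R5: 0.2632 × 0.06 = 0.015792
Sum = 0.1417616.
The ratio is 0.0638176 / 0.06016 (the normalizer cancels) = 1.061.

1.061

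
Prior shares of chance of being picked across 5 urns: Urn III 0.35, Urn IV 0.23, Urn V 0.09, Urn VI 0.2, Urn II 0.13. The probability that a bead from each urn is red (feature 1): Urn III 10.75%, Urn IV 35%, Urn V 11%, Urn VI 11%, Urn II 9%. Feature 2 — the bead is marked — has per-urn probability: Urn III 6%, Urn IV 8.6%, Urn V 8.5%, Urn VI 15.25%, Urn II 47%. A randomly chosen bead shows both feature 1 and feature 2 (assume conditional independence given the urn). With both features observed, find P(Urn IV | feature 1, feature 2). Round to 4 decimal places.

Compute prior × likelihood for every hypothesis:
  Urn III: 0.35 × 0.1075 × 0.06 = 0.0022575
  Urn IV: 0.23 × 0.35 × 0.086 = 0.006923
  Urn V: 0.09 × 0.11 × 0.085 = 0.0008415
  Urn VI: 0.2 × 0.11 × 0.1525 = 0.003355
  Urn II: 0.13 × 0.09 × 0.47 = 0.005499
Sum = 0.018876.
P(Urn IV | evidence) = 0.006923 / 0.018876 ≈ 0.3668.

0.3668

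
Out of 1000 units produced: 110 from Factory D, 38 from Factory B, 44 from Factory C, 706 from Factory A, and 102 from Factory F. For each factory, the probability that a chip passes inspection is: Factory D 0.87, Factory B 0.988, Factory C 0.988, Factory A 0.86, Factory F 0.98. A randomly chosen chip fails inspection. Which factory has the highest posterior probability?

Factory A

Taking complements, P(nonconforming | each) = Factory D 0.13, Factory B 0.012, Factory C 0.012, Factory A 0.14, Factory F 0.02.
Unnormalized posteriors (prior × likelihood):
  Factory D: 0.11 × 0.13 = 0.0143
  Factory B: 0.038 × 0.012 = 0.000456
  Factory C: 0.044 × 0.012 = 0.000528
  Factory A: 0.706 × 0.14 = 0.09884
  Factory F: 0.102 × 0.02 = 0.00204
Normalizing constant = 0.116164.
Largest term belongs to Factory A, so Factory A is most probable.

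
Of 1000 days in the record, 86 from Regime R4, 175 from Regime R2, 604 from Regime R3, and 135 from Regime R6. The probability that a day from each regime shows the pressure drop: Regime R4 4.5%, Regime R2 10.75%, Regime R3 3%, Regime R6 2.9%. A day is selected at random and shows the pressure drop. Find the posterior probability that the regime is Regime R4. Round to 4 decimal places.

0.0865

Prior × likelihood for each hypothesis:
  Regime R4: 0.086 × 0.045 = 0.00387
  Regime R2: 0.175 × 0.1075 = 0.0188125
  Regime R3: 0.604 × 0.03 = 0.01812
  Regime R6: 0.135 × 0.029 = 0.003915
Normalizing constant = 0.0447175.
P(Regime R4 | evidence) = 0.00387 / 0.0447175 ≈ 0.0865.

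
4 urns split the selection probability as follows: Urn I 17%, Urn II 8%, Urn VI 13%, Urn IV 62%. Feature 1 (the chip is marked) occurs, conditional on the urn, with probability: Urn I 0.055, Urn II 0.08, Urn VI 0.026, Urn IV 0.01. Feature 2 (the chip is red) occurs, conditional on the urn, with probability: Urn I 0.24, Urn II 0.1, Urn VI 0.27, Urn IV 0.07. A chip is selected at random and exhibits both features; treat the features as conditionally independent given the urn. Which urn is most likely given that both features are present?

Urn I

By Bayes' rule, posterior ∝ prior × likelihood:
  Urn I: 0.17 × 0.055 × 0.24 = 0.002244
  Urn II: 0.08 × 0.08 × 0.1 = 0.00064
  Urn VI: 0.13 × 0.026 × 0.27 = 0.0009126
  Urn IV: 0.62 × 0.01 × 0.07 = 0.000434
Total = 0.0042306.
Largest term belongs to Urn I, so Urn I is most probable.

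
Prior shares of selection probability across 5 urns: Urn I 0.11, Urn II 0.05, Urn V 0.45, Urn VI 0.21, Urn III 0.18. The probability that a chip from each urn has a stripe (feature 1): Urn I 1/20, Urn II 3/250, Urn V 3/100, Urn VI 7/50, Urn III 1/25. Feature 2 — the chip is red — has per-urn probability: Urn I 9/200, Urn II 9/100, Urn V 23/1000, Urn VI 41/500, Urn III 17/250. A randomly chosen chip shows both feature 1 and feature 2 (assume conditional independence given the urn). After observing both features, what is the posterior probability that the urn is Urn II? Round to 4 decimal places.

Compute prior × likelihood for every hypothesis:
  Urn I: 0.11 × 0.05 × 0.045 = 0.0002475
  Urn II: 0.05 × 0.012 × 0.09 = 0.000054
  Urn V: 0.45 × 0.03 × 0.023 = 0.0003105
  Urn VI: 0.21 × 0.14 × 0.082 = 0.0024108
  Urn III: 0.18 × 0.04 × 0.068 = 0.0004896
Sum = 0.0035124.
P(Urn II | evidence) = 0.000054 / 0.0035124 ≈ 0.0154.

0.0154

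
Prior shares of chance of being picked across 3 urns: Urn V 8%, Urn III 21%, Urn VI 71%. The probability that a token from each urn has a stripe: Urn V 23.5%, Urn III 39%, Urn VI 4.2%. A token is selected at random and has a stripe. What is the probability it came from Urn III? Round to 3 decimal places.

0.627

Compute prior × likelihood for every hypothesis:
  Urn V: 0.08 × 0.235 = 0.0188
  Urn III: 0.21 × 0.39 = 0.0819
  Urn VI: 0.71 × 0.042 = 0.02982
Total = 0.13052.
P(Urn III | evidence) = 0.0819 / 0.13052 ≈ 0.627.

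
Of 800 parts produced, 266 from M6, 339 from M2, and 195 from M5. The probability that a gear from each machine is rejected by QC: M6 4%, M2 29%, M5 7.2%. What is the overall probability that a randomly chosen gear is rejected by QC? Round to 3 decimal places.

0.154

Unnormalized posteriors (prior × likelihood):
  M6: 0.3325 × 0.04 = 0.0133
  M2: 0.42375 × 0.29 = 0.1228875
  M5: 0.24375 × 0.072 = 0.01755
P(rejected) = 0.0133 + 0.1228875 + 0.01755 = 0.1537375 → 0.154.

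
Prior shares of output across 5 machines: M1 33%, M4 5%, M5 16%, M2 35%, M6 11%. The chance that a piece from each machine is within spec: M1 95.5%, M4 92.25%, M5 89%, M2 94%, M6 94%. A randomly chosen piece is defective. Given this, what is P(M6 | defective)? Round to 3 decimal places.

Taking complements, P(defective | each) = M1 0.045, M4 0.0775, M5 0.11, M2 0.06, M6 0.06.
By Bayes' rule, posterior ∝ prior × likelihood:
  M1: 0.33 × 0.045 = 0.01485
  M4: 0.05 × 0.0775 = 0.003875
  M5: 0.16 × 0.11 = 0.0176
  M2: 0.35 × 0.06 = 0.021
  M6: 0.11 × 0.06 = 0.0066
Sum = 0.063925.
P(M6 | evidence) = 0.0066 / 0.063925 ≈ 0.103.

0.103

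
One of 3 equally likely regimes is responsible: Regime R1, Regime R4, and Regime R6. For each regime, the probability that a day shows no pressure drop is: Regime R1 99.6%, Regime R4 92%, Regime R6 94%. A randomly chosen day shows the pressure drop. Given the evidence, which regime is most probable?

Regime R4

Taking complements, P(drop | each) = Regime R1 0.004, Regime R4 0.08, Regime R6 0.06.
Since the prior is uniform, the posterior is proportional to the likelihood:
  Regime R1: 0.004
  Regime R4: 0.08
  Regime R6: 0.06
Total = 0.144.
Largest term belongs to Regime R4, so Regime R4 is most probable.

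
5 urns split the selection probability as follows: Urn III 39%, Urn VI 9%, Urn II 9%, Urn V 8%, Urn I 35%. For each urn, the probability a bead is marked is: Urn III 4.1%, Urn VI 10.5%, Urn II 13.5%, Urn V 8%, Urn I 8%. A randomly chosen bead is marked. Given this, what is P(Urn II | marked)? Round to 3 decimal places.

By Bayes' rule, posterior ∝ prior × likelihood:
  Urn III: 0.39 × 0.041 = 0.01599
  Urn VI: 0.09 × 0.105 = 0.00945
  Urn II: 0.09 × 0.135 = 0.01215
  Urn V: 0.08 × 0.08 = 0.0064
  Urn I: 0.35 × 0.08 = 0.028
Sum = 0.07199.
P(Urn II | evidence) = 0.01215 / 0.07199 ≈ 0.169.

0.169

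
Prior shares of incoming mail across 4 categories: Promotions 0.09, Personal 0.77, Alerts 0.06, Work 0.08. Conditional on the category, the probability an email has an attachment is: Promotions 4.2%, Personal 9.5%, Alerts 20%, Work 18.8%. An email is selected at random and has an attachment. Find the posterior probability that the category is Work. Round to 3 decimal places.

0.145

Unnormalized posteriors (prior × likelihood):
  Promotions: 0.09 × 0.042 = 0.00378
  Personal: 0.77 × 0.095 = 0.07315
  Alerts: 0.06 × 0.2 = 0.012
  Work: 0.08 × 0.188 = 0.01504
Total = 0.10397.
P(Work | evidence) = 0.01504 / 0.10397 ≈ 0.145.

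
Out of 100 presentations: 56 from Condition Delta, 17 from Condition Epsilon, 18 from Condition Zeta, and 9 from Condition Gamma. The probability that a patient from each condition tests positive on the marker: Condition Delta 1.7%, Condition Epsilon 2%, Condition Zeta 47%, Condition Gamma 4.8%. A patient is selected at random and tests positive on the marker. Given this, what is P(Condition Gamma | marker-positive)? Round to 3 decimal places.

0.042

By Bayes' rule, posterior ∝ prior × likelihood:
  Condition Delta: 0.56 × 0.017 = 0.00952
  Condition Epsilon: 0.17 × 0.02 = 0.0034
  Condition Zeta: 0.18 × 0.47 = 0.0846
  Condition Gamma: 0.09 × 0.048 = 0.00432
Total = 0.10184.
P(Condition Gamma | evidence) = 0.00432 / 0.10184 ≈ 0.042.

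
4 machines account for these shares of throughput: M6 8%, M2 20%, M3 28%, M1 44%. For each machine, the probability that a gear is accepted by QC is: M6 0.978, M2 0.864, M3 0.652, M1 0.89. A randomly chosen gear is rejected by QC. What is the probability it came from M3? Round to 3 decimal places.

Taking complements, P(rejected | each) = M6 0.022, M2 0.136, M3 0.348, M1 0.11.
Prior × likelihood for each hypothesis:
  M6: 0.08 × 0.022 = 0.00176
  M2: 0.2 × 0.136 = 0.0272
  M3: 0.28 × 0.348 = 0.09744
  M1: 0.44 × 0.11 = 0.0484
Total = 0.1748.
P(M3 | evidence) = 0.09744 / 0.1748 ≈ 0.557.

0.557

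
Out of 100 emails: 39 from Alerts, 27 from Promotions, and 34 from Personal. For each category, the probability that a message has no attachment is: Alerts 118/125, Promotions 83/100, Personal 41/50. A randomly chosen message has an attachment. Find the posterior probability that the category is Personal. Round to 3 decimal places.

Taking complements, P(attachment | each) = Alerts 0.056, Promotions 0.17, Personal 0.18.
Prior × likelihood for each hypothesis:
  Alerts: 0.39 × 0.056 = 0.02184
  Promotions: 0.27 × 0.17 = 0.0459
  Personal: 0.34 × 0.18 = 0.0612
Total = 0.12894.
P(Personal | evidence) = 0.0612 / 0.12894 ≈ 0.475.

0.475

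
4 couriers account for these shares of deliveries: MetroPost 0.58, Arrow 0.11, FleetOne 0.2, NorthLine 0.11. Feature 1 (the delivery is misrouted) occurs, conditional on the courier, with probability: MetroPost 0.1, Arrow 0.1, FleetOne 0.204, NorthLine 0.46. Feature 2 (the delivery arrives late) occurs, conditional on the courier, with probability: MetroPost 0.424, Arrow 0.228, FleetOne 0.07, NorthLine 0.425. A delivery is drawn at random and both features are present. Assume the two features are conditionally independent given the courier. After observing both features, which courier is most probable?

Prior × likelihood for each hypothesis:
  MetroPost: 0.58 × 0.1 × 0.424 = 0.024592
  Arrow: 0.11 × 0.1 × 0.228 = 0.002508
  FleetOne: 0.2 × 0.204 × 0.07 = 0.002856
  NorthLine: 0.11 × 0.46 × 0.425 = 0.021505
Normalizing constant = 0.051461.
Largest term belongs to MetroPost, so MetroPost is most probable.

MetroPost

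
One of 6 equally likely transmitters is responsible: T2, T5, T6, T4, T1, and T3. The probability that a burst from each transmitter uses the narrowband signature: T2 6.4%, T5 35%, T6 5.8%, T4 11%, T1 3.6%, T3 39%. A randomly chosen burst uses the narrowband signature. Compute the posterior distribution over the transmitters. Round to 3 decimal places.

T2 0.063, T5 0.347, T6 0.058, T4 0.109, T1 0.036, T3 0.387

Since the prior is uniform, the posterior is proportional to the likelihood:
  T2: 0.064
  T5: 0.35
  T6: 0.058
  T4: 0.11
  T1: 0.036
  T3: 0.39
Normalizing constant = 1.008.
P(T2 | narrowband) = 0.064/1.008 ≈ 0.063
P(T5 | narrowband) = 0.35/1.008 ≈ 0.347
P(T6 | narrowband) = 0.058/1.008 ≈ 0.058
P(T4 | narrowband) = 0.11/1.008 ≈ 0.109
P(T1 | narrowband) = 0.036/1.008 ≈ 0.036
P(T3 | narrowband) = 0.39/1.008 ≈ 0.387
(Check: 0.063+0.347+0.058+0.109+0.036+0.387 = 1.000.)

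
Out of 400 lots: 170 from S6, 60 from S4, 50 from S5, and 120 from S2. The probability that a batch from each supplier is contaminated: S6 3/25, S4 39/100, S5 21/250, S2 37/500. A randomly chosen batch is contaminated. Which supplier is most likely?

By Bayes' rule, posterior ∝ prior × likelihood:
  S6: 0.425 × 0.12 = 0.051
  S4: 0.15 × 0.39 = 0.0585
  S5: 0.125 × 0.084 = 0.0105
  S2: 0.3 × 0.074 = 0.0222
Total = 0.1422.
Largest term belongs to S4, so S4 is most probable.

S4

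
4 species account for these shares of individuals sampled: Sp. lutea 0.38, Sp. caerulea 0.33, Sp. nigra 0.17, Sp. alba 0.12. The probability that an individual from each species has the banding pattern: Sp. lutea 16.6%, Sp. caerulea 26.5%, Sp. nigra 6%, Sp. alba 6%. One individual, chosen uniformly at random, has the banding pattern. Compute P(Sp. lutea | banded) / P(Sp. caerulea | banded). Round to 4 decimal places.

0.7213

Prior × likelihood for each hypothesis:
  Sp. lutea: 0.38 × 0.166 = 0.06308
  Sp. caerulea: 0.33 × 0.265 = 0.08745
  Sp. nigra: 0.17 × 0.06 = 0.0102
  Sp. alba: 0.12 × 0.06 = 0.0072
Total = 0.16793.
The ratio is 0.06308 / 0.08745 (the normalizer cancels) = 0.7213.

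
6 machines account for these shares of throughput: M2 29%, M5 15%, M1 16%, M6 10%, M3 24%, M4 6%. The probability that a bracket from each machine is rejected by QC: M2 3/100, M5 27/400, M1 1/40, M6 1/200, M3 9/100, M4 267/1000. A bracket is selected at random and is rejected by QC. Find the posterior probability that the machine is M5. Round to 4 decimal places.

0.1661

Compute prior × likelihood for every hypothesis:
  M2: 0.29 × 0.03 = 0.0087
  M5: 0.15 × 0.0675 = 0.010125
  M1: 0.16 × 0.025 = 0.004
  M6: 0.1 × 0.005 = 0.0005
  M3: 0.24 × 0.09 = 0.0216
  M4: 0.06 × 0.267 = 0.01602
Total = 0.060945.
P(M5 | evidence) = 0.010125 / 0.060945 ≈ 0.1661.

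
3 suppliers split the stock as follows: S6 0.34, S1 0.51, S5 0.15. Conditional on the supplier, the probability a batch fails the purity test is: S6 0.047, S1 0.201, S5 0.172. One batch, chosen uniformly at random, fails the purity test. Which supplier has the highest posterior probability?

S1

Unnormalized posteriors (prior × likelihood):
  S6: 0.34 × 0.047 = 0.01598
  S1: 0.51 × 0.201 = 0.10251
  S5: 0.15 × 0.172 = 0.0258
Sum = 0.14429.
Largest term belongs to S1, so S1 is most probable.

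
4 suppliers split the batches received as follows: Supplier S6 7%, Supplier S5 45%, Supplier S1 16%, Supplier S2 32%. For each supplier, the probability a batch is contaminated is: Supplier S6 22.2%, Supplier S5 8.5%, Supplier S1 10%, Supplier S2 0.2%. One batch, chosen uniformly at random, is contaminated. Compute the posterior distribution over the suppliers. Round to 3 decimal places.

Supplier S6 0.221, Supplier S5 0.543, Supplier S1 0.227, Supplier S2 0.009

Prior × likelihood for each hypothesis:
  Supplier S6: 0.07 × 0.222 = 0.01554
  Supplier S5: 0.45 × 0.085 = 0.03825
  Supplier S1: 0.16 × 0.1 = 0.016
  Supplier S2: 0.32 × 0.002 = 0.00064
Total = 0.07043.
P(Supplier S6 | contaminated) = 0.01554/0.07043 ≈ 0.221
P(Supplier S5 | contaminated) = 0.03825/0.07043 ≈ 0.543
P(Supplier S1 | contaminated) = 0.016/0.07043 ≈ 0.227
P(Supplier S2 | contaminated) = 0.00064/0.07043 ≈ 0.009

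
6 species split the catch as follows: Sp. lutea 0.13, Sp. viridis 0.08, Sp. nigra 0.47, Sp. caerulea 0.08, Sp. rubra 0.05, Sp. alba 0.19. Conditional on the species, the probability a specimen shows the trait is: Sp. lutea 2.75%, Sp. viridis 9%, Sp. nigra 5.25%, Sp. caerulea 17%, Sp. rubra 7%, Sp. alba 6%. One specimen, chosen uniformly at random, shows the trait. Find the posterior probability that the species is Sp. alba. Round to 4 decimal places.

0.1783

Prior × likelihood for each hypothesis:
  Sp. lutea: 0.13 × 0.0275 = 0.003575
  Sp. viridis: 0.08 × 0.09 = 0.0072
  Sp. nigra: 0.47 × 0.0525 = 0.024675
  Sp. caerulea: 0.08 × 0.17 = 0.0136
  Sp. rubra: 0.05 × 0.07 = 0.0035
  Sp. alba: 0.19 × 0.06 = 0.0114
Total = 0.06395.
P(Sp. alba | evidence) = 0.0114 / 0.06395 ≈ 0.1783.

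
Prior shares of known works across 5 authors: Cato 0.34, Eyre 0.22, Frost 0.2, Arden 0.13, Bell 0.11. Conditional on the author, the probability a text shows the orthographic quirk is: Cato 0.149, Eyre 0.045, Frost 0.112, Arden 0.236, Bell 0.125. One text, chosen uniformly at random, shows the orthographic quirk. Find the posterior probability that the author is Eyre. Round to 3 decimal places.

0.078

Compute prior × likelihood for every hypothesis:
  Cato: 0.34 × 0.149 = 0.05066
  Eyre: 0.22 × 0.045 = 0.0099
  Frost: 0.2 × 0.112 = 0.0224
  Arden: 0.13 × 0.236 = 0.03068
  Bell: 0.11 × 0.125 = 0.01375
Normalizing constant = 0.12739.
P(Eyre | evidence) = 0.0099 / 0.12739 ≈ 0.078.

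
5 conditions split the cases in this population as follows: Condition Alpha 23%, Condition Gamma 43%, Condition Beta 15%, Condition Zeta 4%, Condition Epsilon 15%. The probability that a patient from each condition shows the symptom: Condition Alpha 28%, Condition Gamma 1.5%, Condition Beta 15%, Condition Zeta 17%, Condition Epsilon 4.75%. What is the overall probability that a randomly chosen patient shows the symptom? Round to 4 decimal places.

By Bayes' rule, posterior ∝ prior × likelihood:
  Condition Alpha: 0.23 × 0.28 = 0.0644
  Condition Gamma: 0.43 × 0.015 = 0.00645
  Condition Beta: 0.15 × 0.15 = 0.0225
  Condition Zeta: 0.04 × 0.17 = 0.0068
  Condition Epsilon: 0.15 × 0.0475 = 0.007125
P(symptomatic) = 0.0644 + 0.00645 + 0.0225 + 0.0068 + 0.007125 = 0.107275 → 0.1073.

0.1073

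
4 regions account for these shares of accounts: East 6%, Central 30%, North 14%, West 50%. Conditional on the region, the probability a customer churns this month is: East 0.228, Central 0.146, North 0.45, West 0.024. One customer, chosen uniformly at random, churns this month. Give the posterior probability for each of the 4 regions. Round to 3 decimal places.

Unnormalized posteriors (prior × likelihood):
  East: 0.06 × 0.228 = 0.01368
  Central: 0.3 × 0.146 = 0.0438
  North: 0.14 × 0.45 = 0.063
  West: 0.5 × 0.024 = 0.012
Sum = 0.13248.
P(East | churn) = 0.01368/0.13248 ≈ 0.103
P(Central | churn) = 0.0438/0.13248 ≈ 0.331
P(North | churn) = 0.063/0.13248 ≈ 0.476
P(West | churn) = 0.012/0.13248 ≈ 0.091

East 0.103, Central 0.331, North 0.476, West 0.091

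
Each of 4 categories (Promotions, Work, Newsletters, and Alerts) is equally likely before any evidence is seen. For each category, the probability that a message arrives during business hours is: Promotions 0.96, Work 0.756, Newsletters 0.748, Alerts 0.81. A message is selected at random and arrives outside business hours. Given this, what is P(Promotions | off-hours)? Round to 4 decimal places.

Taking complements, P(off-hours | each) = Promotions 0.04, Work 0.244, Newsletters 0.252, Alerts 0.19.
Since the prior is uniform, the posterior is proportional to the likelihood:
  Promotions: 0.04
  Work: 0.244
  Newsletters: 0.252
  Alerts: 0.19
Normalizing constant = 0.726.
P(Promotions | evidence) = 0.04 / 0.726 ≈ 0.0551.

0.0551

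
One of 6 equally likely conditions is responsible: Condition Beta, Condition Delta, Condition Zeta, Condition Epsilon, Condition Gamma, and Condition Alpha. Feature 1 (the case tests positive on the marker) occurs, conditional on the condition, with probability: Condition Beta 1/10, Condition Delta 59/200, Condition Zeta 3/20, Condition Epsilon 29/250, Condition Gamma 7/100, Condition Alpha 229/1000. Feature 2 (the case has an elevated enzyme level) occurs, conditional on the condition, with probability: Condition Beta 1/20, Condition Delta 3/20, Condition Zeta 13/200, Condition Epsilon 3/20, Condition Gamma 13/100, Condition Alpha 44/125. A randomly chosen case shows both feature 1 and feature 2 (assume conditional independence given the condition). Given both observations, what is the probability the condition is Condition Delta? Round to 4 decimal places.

0.2664

Since the prior is uniform, the posterior is proportional to the likelihood:
  Condition Beta: 0.1 × 0.05 = 0.005
  Condition Delta: 0.295 × 0.15 = 0.04425
  Condition Zeta: 0.15 × 0.065 = 0.00975
  Condition Epsilon: 0.116 × 0.15 = 0.0174
  Condition Gamma: 0.07 × 0.13 = 0.0091
  Condition Alpha: 0.229 × 0.352 = 0.080608
Normalizing constant = 0.166108.
P(Condition Delta | evidence) = 0.04425 / 0.166108 ≈ 0.2664.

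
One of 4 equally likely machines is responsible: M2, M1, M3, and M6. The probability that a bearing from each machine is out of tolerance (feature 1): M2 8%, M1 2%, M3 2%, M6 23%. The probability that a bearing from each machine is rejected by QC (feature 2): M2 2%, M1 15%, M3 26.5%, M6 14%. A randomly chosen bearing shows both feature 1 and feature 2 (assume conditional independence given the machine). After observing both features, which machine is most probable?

With a uniform prior (1/4 each), posterior ∝ likelihood:
  M2: 0.08 × 0.02 = 0.0016
  M1: 0.02 × 0.15 = 0.003
  M3: 0.02 × 0.265 = 0.0053
  M6: 0.23 × 0.14 = 0.0322
Sum = 0.0421.
Largest term belongs to M6, so M6 is most probable.

M6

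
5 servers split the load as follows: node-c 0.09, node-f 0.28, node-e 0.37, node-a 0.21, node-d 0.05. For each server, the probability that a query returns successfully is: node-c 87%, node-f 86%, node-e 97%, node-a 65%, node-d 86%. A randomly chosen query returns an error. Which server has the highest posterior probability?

Taking complements, P(error | each) = node-c 0.13, node-f 0.14, node-e 0.03, node-a 0.35, node-d 0.14.
By Bayes' rule, posterior ∝ prior × likelihood:
  node-c: 0.09 × 0.13 = 0.0117
  node-f: 0.28 × 0.14 = 0.0392
  node-e: 0.37 × 0.03 = 0.0111
  node-a: 0.21 × 0.35 = 0.0735
  node-d: 0.05 × 0.14 = 0.007
Total = 0.1425.
Largest term belongs to node-a, so node-a is most probable.

node-a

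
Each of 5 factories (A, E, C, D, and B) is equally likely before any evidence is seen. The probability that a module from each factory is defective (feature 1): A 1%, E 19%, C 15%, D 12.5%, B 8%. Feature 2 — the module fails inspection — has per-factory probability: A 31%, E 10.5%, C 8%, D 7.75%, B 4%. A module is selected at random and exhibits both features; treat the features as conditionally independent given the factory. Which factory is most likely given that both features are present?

E

With a uniform prior (1/5 each), posterior ∝ likelihood:
  A: 0.01 × 0.31 = 0.0031
  E: 0.19 × 0.105 = 0.01995
  C: 0.15 × 0.08 = 0.012
  D: 0.125 × 0.0775 = 0.0096875
  B: 0.08 × 0.04 = 0.0032
Sum = 0.0479375.
Largest term belongs to E, so E is most probable.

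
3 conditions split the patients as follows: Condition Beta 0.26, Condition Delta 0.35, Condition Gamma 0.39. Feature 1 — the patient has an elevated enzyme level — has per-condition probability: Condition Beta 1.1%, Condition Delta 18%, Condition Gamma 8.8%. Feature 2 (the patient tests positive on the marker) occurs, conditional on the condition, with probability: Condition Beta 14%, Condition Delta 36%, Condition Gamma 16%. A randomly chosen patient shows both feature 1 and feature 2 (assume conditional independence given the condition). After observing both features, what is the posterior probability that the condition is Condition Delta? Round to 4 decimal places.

0.7938

By Bayes' rule, posterior ∝ prior × likelihood:
  Condition Beta: 0.26 × 0.011 × 0.14 = 0.0004004
  Condition Delta: 0.35 × 0.18 × 0.36 = 0.02268
  Condition Gamma: 0.39 × 0.088 × 0.16 = 0.0054912
Sum = 0.0285716.
P(Condition Delta | evidence) = 0.02268 / 0.0285716 ≈ 0.7938.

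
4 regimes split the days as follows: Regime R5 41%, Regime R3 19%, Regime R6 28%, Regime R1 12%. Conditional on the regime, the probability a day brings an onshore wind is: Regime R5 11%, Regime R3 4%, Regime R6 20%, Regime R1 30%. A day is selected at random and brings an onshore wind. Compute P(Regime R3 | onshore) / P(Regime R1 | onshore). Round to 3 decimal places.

Prior × likelihood for each hypothesis:
  Regime R5: 0.41 × 0.11 = 0.0451
  Regime R3: 0.19 × 0.04 = 0.0076
  Regime R6: 0.28 × 0.2 = 0.056
  Regime R1: 0.12 × 0.3 = 0.036
Total = 0.1447.
The ratio is 0.0076 / 0.036 (the normalizer cancels) = 0.211.

0.211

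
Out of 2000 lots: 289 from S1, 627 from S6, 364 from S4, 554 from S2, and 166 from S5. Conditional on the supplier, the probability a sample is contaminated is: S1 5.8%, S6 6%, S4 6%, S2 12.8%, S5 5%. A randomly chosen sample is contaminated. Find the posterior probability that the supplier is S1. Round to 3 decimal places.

0.108

Compute prior × likelihood for every hypothesis:
  S1: 0.1445 × 0.058 = 0.008381
  S6: 0.3135 × 0.06 = 0.01881
  S4: 0.182 × 0.06 = 0.01092
  S2: 0.277 × 0.128 = 0.035456
  S5: 0.083 × 0.05 = 0.00415
Total = 0.077717.
P(S1 | evidence) = 0.008381 / 0.077717 ≈ 0.108.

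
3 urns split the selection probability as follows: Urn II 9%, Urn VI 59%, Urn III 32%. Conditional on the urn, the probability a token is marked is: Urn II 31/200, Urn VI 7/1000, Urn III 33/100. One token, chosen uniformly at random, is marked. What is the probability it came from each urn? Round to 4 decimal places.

Urn II 0.1128, Urn VI 0.0334, Urn III 0.8538

By Bayes' rule, posterior ∝ prior × likelihood:
  Urn II: 0.09 × 0.155 = 0.01395
  Urn VI: 0.59 × 0.007 = 0.00413
  Urn III: 0.32 × 0.33 = 0.1056
Normalizing constant = 0.12368.
P(Urn II | marked) = 0.01395/0.12368 ≈ 0.1128
P(Urn VI | marked) = 0.00413/0.12368 ≈ 0.0334
P(Urn III | marked) = 0.1056/0.12368 ≈ 0.8538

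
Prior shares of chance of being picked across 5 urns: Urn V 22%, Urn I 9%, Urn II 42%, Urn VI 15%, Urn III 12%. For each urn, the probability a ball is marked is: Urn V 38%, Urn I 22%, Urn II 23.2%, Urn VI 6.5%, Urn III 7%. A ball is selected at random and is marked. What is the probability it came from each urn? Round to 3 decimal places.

Urn V 0.382, Urn I 0.090, Urn II 0.445, Urn VI 0.045, Urn III 0.038

Unnormalized posteriors (prior × likelihood):
  Urn V: 0.22 × 0.38 = 0.0836
  Urn I: 0.09 × 0.22 = 0.0198
  Urn II: 0.42 × 0.232 = 0.09744
  Urn VI: 0.15 × 0.065 = 0.00975
  Urn III: 0.12 × 0.07 = 0.0084
Total = 0.21899.
P(Urn V | marked) = 0.0836/0.21899 ≈ 0.382
P(Urn I | marked) = 0.0198/0.21899 ≈ 0.090
P(Urn II | marked) = 0.09744/0.21899 ≈ 0.445
P(Urn VI | marked) = 0.00975/0.21899 ≈ 0.045
P(Urn III | marked) = 0.0084/0.21899 ≈ 0.038
(Check: 0.382+0.090+0.445+0.045+0.038 = 1.000.)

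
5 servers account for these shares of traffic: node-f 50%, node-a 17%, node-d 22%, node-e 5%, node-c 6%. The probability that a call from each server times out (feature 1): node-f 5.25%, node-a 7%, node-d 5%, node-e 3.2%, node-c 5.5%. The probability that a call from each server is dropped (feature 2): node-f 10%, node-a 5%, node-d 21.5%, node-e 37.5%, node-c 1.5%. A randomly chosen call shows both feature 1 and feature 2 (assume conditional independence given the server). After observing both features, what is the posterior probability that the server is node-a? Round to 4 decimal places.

Compute prior × likelihood for every hypothesis:
  node-f: 0.5 × 0.0525 × 0.1 = 0.002625
  node-a: 0.17 × 0.07 × 0.05 = 0.000595
  node-d: 0.22 × 0.05 × 0.215 = 0.002365
  node-e: 0.05 × 0.032 × 0.375 = 0.0006
  node-c: 0.06 × 0.055 × 0.015 = 0.0000495
Normalizing constant = 0.0062345.
P(node-a | evidence) = 0.000595 / 0.0062345 ≈ 0.0954.

0.0954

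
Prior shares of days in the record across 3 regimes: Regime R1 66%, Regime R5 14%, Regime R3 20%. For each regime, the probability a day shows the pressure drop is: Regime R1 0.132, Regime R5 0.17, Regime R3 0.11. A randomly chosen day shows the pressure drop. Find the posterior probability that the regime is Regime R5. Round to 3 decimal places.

0.179

Unnormalized posteriors (prior × likelihood):
  Regime R1: 0.66 × 0.132 = 0.08712
  Regime R5: 0.14 × 0.17 = 0.0238
  Regime R3: 0.2 × 0.11 = 0.022
Normalizing constant = 0.13292.
P(Regime R5 | evidence) = 0.0238 / 0.13292 ≈ 0.179.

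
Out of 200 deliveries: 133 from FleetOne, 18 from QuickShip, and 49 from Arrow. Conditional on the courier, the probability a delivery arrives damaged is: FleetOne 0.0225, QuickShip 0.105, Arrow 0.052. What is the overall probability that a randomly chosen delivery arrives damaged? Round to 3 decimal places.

0.037

By Bayes' rule, posterior ∝ prior × likelihood:
  FleetOne: 0.665 × 0.0225 = 0.0149625
  QuickShip: 0.09 × 0.105 = 0.00945
  Arrow: 0.245 × 0.052 = 0.01274
P(damaged) = 0.0149625 + 0.00945 + 0.01274 = 0.0371525 → 0.037.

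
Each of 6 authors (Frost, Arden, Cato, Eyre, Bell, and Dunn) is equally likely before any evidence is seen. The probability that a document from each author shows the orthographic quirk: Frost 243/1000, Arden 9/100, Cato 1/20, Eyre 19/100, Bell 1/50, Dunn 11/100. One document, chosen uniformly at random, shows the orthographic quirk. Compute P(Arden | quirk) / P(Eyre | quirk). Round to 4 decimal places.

0.4737

Since the prior is uniform, the posterior is proportional to the likelihood:
  Frost: 0.243
  Arden: 0.09
  Cato: 0.05
  Eyre: 0.19
  Bell: 0.02
  Dunn: 0.11
Normalizing constant = 0.703.
The ratio is 0.09 / 0.19 (the normalizer cancels) = 0.4737.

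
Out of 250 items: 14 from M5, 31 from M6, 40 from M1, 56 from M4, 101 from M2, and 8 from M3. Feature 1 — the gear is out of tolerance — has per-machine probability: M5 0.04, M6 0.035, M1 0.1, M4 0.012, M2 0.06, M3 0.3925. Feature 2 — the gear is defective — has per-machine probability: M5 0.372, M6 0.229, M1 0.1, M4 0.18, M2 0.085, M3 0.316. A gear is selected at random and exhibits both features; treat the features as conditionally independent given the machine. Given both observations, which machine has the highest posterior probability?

By Bayes' rule, posterior ∝ prior × likelihood:
  M5: 0.056 × 0.04 × 0.372 = 0.00083328
  M6: 0.124 × 0.035 × 0.229 = 0.00099386
  M1: 0.16 × 0.1 × 0.1 = 0.0016
  M4: 0.224 × 0.012 × 0.18 = 0.00048384
  M2: 0.404 × 0.06 × 0.085 = 0.0020604
  M3: 0.032 × 0.3925 × 0.316 = 0.00396896
Total = 0.00994034.
Largest term belongs to M3, so M3 is most probable.

M3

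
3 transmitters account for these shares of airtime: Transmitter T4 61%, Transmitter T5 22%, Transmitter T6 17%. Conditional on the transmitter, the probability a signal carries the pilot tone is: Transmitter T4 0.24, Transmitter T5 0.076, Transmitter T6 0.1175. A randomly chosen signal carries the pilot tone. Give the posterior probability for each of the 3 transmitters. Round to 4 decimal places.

Transmitter T4 0.7996, Transmitter T5 0.0913, Transmitter T6 0.1091

Prior × likelihood for each hypothesis:
  Transmitter T4: 0.61 × 0.24 = 0.1464
  Transmitter T5: 0.22 × 0.076 = 0.01672
  Transmitter T6: 0.17 × 0.1175 = 0.019975
Normalizing constant = 0.183095.
P(Transmitter T4 | pilot) = 0.1464/0.183095 ≈ 0.7996
P(Transmitter T5 | pilot) = 0.01672/0.183095 ≈ 0.0913
P(Transmitter T6 | pilot) = 0.019975/0.183095 ≈ 0.1091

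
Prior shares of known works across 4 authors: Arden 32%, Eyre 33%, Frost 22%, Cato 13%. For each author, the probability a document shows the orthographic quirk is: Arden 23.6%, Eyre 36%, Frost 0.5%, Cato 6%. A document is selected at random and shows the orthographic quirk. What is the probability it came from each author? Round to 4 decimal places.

Arden 0.3716, Eyre 0.5846, Frost 0.0054, Cato 0.0384

Prior × likelihood for each hypothesis:
  Arden: 0.32 × 0.236 = 0.07552
  Eyre: 0.33 × 0.36 = 0.1188
  Frost: 0.22 × 0.005 = 0.0011
  Cato: 0.13 × 0.06 = 0.0078
Sum = 0.20322.
P(Arden | quirk) = 0.07552/0.20322 ≈ 0.3716
P(Eyre | quirk) = 0.1188/0.20322 ≈ 0.5846
P(Frost | quirk) = 0.0011/0.20322 ≈ 0.0054
P(Cato | quirk) = 0.0078/0.20322 ≈ 0.0384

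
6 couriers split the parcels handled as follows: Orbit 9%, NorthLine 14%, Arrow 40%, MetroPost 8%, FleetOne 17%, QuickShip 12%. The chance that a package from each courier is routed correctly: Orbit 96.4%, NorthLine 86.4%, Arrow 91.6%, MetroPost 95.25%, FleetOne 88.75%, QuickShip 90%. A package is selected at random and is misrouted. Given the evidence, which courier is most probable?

Arrow

Taking complements, P(misrouted | each) = Orbit 0.036, NorthLine 0.136, Arrow 0.084, MetroPost 0.0475, FleetOne 0.1125, QuickShip 0.1.
By Bayes' rule, posterior ∝ prior × likelihood:
  Orbit: 0.09 × 0.036 = 0.00324
  NorthLine: 0.14 × 0.136 = 0.01904
  Arrow: 0.4 × 0.084 = 0.0336
  MetroPost: 0.08 × 0.0475 = 0.0038
  FleetOne: 0.17 × 0.1125 = 0.019125
  QuickShip: 0.12 × 0.1 = 0.012
Normalizing constant = 0.090805.
Largest term belongs to Arrow, so Arrow is most probable.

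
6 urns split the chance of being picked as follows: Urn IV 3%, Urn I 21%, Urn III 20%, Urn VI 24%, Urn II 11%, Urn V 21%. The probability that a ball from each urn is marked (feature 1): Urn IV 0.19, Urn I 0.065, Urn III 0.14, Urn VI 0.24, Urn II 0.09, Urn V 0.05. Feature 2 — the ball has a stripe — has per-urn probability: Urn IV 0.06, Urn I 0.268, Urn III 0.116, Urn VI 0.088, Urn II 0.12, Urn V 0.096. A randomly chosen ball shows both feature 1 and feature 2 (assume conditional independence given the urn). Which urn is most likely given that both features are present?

Urn VI

Prior × likelihood for each hypothesis:
  Urn IV: 0.03 × 0.19 × 0.06 = 0.000342
  Urn I: 0.21 × 0.065 × 0.268 = 0.0036582
  Urn III: 0.2 × 0.14 × 0.116 = 0.003248
  Urn VI: 0.24 × 0.24 × 0.088 = 0.0050688
  Urn II: 0.11 × 0.09 × 0.12 = 0.001188
  Urn V: 0.21 × 0.05 × 0.096 = 0.001008
Sum = 0.014513.
Largest term belongs to Urn VI, so Urn VI is most probable.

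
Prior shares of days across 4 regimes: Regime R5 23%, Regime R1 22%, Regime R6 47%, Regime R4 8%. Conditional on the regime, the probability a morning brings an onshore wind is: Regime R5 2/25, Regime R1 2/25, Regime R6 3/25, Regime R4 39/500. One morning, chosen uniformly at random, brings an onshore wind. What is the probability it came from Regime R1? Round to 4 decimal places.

0.1784

Prior × likelihood for each hypothesis:
  Regime R5: 0.23 × 0.08 = 0.0184
  Regime R1: 0.22 × 0.08 = 0.0176
  Regime R6: 0.47 × 0.12 = 0.0564
  Regime R4: 0.08 × 0.078 = 0.00624
Total = 0.09864.
P(Regime R1 | evidence) = 0.0176 / 0.09864 ≈ 0.1784.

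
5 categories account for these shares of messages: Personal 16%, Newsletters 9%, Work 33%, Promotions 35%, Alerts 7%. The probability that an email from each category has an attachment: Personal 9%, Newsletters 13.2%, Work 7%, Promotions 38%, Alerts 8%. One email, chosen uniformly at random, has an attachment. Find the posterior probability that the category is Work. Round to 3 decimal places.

0.123

By Bayes' rule, posterior ∝ prior × likelihood:
  Personal: 0.16 × 0.09 = 0.0144
  Newsletters: 0.09 × 0.132 = 0.01188
  Work: 0.33 × 0.07 = 0.0231
  Promotions: 0.35 × 0.38 = 0.133
  Alerts: 0.07 × 0.08 = 0.0056
Sum = 0.18798.
P(Work | evidence) = 0.0231 / 0.18798 ≈ 0.123.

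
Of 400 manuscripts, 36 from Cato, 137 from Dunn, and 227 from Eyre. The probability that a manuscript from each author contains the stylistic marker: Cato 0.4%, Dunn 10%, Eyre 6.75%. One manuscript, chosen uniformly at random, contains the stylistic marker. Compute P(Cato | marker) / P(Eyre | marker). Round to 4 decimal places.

0.0094

Unnormalized posteriors (prior × likelihood):
  Cato: 0.09 × 0.004 = 0.00036
  Dunn: 0.3425 × 0.1 = 0.03425
  Eyre: 0.5675 × 0.0675 = 0.03830625
Total = 0.07291625.
The ratio is 0.00036 / 0.03830625 (the normalizer cancels) = 0.0094.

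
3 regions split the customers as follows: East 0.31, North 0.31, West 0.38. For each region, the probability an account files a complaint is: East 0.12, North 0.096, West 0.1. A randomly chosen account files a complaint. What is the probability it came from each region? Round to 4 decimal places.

Unnormalized posteriors (prior × likelihood):
  East: 0.31 × 0.12 = 0.0372
  North: 0.31 × 0.096 = 0.02976
  West: 0.38 × 0.1 = 0.038
Sum = 0.10496.
P(East | complaint) = 0.0372/0.10496 ≈ 0.3544
P(North | complaint) = 0.02976/0.10496 ≈ 0.2835
P(West | complaint) = 0.038/0.10496 ≈ 0.3620

East 0.3544, North 0.2835, West 0.3620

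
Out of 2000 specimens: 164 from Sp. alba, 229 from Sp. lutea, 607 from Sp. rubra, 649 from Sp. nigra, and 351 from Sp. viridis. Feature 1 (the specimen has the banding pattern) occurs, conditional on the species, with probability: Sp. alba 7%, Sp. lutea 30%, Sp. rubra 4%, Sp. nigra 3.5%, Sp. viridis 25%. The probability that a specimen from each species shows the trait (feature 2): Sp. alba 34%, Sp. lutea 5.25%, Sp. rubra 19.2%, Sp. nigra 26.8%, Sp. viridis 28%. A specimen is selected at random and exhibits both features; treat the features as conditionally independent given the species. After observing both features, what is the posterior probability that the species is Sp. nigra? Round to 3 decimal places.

0.142

Unnormalized posteriors (prior × likelihood):
  Sp. alba: 0.082 × 0.07 × 0.34 = 0.0019516
  Sp. lutea: 0.1145 × 0.3 × 0.0525 = 0.001803375
  Sp. rubra: 0.3035 × 0.04 × 0.192 = 0.00233088
  Sp. nigra: 0.3245 × 0.035 × 0.268 = 0.00304381
  Sp. viridis: 0.1755 × 0.25 × 0.28 = 0.012285
Sum = 0.021414665.
P(Sp. nigra | evidence) = 0.00304381 / 0.021414665 ≈ 0.142.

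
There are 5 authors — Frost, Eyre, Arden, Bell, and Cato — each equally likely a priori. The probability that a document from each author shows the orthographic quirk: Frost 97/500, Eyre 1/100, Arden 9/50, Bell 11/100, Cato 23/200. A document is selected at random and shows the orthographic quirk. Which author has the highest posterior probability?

With a uniform prior (1/5 each), posterior ∝ likelihood:
  Frost: 0.194
  Eyre: 0.01
  Arden: 0.18
  Bell: 0.11
  Cato: 0.115
Sum = 0.609.
Largest term belongs to Frost, so Frost is most probable.

Frost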